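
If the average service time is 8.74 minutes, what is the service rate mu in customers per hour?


mu = 60 / avg_service_time = 60 / 8.74 = 6.86 per hour

6.86 per hour


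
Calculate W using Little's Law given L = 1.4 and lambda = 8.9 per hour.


W = L / lambda = 1.4 / 8.9 = 0.1573 hours

0.1573 hours


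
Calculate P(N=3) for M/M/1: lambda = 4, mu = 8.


rho = 4/8; P(n) = (1-rho)*rho^n = (1-4/8)*(4/8)^3 = 0.0625

0.0625


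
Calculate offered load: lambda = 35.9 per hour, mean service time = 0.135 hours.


Offered load a = lambda * E[S] = 35.9 * 0.135 = 4.85 Erlangs

4.85 Erlangs


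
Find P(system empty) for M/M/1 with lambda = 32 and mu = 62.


P0 = 1 - rho = 1 - 32/62 = 0.4839

0.4839


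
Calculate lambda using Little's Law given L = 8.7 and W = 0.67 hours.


lambda = L / W = 8.7 / 0.67 = 12.99 per hour

12.99 per hour


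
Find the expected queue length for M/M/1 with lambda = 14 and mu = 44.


rho = 14/44; Lq = rho^2/(1-rho) = 0.15

0.15


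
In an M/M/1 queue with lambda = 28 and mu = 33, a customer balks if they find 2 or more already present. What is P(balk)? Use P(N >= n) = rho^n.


P(N >= 2) = rho^2 = (28/33)^2 = 0.7199

0.7199


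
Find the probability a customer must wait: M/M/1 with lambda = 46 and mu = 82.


P(wait) = rho = lambda/mu = 46/82 = 0.561

0.561


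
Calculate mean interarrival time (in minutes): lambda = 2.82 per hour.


Mean interarrival time = 60/lambda = 60/2.82 = 21.28 minutes

21.28 minutes


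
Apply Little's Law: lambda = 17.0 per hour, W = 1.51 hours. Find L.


L = lambda * W = 17.0 * 1.51 = 25.67

25.67


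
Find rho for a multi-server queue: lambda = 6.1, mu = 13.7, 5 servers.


rho = lambda / (c * mu) = 6.1 / (5 * 13.7) = 0.0891

0.0891


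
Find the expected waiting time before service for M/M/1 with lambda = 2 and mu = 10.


rho = 2/10; Wq = rho/(mu - lambda) = 0.025 hours

0.025 hours


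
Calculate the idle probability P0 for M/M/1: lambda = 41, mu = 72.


P0 = 1 - rho = 1 - 41/72 = 0.4306

0.4306


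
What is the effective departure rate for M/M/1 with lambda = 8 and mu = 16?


For a stable queue (lambda < mu), throughput = lambda = 8 per hour

8 per hour


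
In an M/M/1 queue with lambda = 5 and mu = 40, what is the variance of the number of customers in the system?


rho = 5/40; Var(N) = rho/(1-rho)^2 = 0.16

0.16


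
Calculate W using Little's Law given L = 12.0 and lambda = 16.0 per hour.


W = L / lambda = 12.0 / 16.0 = 0.75 hours

0.75 hours


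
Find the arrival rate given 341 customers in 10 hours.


lambda = total arrivals / time = 341 / 10 = 34.1 per hour

34.1 per hour


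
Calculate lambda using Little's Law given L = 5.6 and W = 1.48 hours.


lambda = L / W = 5.6 / 1.48 = 3.78 per hour

3.78 per hour


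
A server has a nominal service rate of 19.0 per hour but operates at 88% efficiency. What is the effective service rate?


Effective rate = mu * efficiency = 19.0 * 0.88 = 16.72 per hour

16.72 per hour


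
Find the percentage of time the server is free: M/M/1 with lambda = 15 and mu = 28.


Idle fraction = (1 - rho) * 100 = (1 - 15/28) * 100 = 46.4%

46.4%


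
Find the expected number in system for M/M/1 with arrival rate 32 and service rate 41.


rho = 32/41; L = rho/(1-rho) = 3.56

3.56


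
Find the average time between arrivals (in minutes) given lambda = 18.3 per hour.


Mean interarrival time = 60/lambda = 60/18.3 = 3.28 minutes

3.28 minutes


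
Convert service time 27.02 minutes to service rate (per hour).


mu = 60 / avg_service_time = 60 / 27.02 = 2.22 per hour

2.22 per hour


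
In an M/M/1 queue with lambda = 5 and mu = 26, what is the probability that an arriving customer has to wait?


P(wait) = rho = lambda/mu = 5/26 = 0.1923

0.1923


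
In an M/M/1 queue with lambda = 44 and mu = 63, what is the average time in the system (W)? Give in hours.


W = 1/(mu - lambda) = 1/(63 - 44) = 0.0526 hours

0.0526 hours


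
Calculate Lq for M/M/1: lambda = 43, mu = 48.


rho = 43/48; Lq = rho^2/(1-rho) = 7.7

7.7


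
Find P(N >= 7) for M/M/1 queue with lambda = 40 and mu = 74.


P(N >= 7) = rho^7 = (40/74)^7 = 0.0135

0.0135


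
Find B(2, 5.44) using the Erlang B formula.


B(N,A) = (A^N/N!) / sum(A^k/k!, k=0..N) with N=2, A=5.44 = 0.6968

0.6968


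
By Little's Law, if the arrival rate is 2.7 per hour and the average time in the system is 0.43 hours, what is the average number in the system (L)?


L = lambda * W = 2.7 * 0.43 = 1.16

1.16


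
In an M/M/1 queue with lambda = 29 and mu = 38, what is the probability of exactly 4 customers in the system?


rho = 29/38; P(n) = (1-rho)*rho^n = (1-29/38)*(29/38)^4 = 0.0803

0.0803


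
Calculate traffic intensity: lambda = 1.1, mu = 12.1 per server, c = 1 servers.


rho = lambda / (c * mu) = 1.1 / (1 * 12.1) = 0.0909

0.0909


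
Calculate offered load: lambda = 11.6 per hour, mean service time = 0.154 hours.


Offered load a = lambda * E[S] = 11.6 * 0.154 = 1.79 Erlangs

1.79 Erlangs


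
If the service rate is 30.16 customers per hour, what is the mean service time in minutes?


Mean service time = 60/mu = 60/30.16 = 1.99 minutes

1.99 minutes


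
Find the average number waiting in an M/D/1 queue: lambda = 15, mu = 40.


M/D/1: Lq = rho^2 / (2*(1-rho)) where rho = 15/40; Lq = 0.11

0.11


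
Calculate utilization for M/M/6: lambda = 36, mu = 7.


rho = lambda/(c*mu) = 36/(6*7) = 0.8571

0.8571


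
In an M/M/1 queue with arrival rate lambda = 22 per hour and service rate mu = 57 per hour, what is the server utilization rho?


rho = lambda/mu = 22/57 = 0.386

0.386


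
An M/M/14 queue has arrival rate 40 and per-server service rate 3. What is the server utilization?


rho = lambda/(c*mu) = 40/(14*3) = 0.9524

0.9524


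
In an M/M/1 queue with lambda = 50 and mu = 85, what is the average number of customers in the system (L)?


rho = 50/85; L = rho/(1-rho) = 1.43

1.43


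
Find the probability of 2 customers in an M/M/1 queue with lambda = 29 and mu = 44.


rho = 29/44; P(n) = (1-rho)*rho^n = (1-29/44)*(29/44)^2 = 0.1481

0.1481


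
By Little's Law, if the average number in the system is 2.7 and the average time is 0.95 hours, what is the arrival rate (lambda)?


lambda = L / W = 2.7 / 0.95 = 2.84 per hour

2.84 per hour


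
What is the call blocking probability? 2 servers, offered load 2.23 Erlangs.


B(N,A) = (A^N/N!) / sum(A^k/k!, k=0..N) with N=2, A=2.23 = 0.435

0.435


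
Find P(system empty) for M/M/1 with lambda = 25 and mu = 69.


P0 = 1 - rho = 1 - 25/69 = 0.6377

0.6377


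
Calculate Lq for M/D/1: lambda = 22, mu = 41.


M/D/1: Lq = rho^2 / (2*(1-rho)) where rho = 22/41; Lq = 0.31

0.31


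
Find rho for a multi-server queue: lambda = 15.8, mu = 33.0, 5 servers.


rho = lambda / (c * mu) = 15.8 / (5 * 33.0) = 0.0958

0.0958


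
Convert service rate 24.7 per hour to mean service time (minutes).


Mean service time = 60/mu = 60/24.7 = 2.43 minutes

2.43 minutes


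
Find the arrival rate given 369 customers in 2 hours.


lambda = total arrivals / time = 369 / 2 = 184.5 per hour

184.5 per hour


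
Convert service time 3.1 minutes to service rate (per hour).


mu = 60 / avg_service_time = 60 / 3.1 = 19.35 per hour

19.35 per hour


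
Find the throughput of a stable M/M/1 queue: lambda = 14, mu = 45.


For a stable queue (lambda < mu), throughput = lambda = 14 per hour

14 per hour


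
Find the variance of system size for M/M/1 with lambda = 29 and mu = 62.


rho = 29/62; Var(N) = rho/(1-rho)^2 = 1.65

1.65


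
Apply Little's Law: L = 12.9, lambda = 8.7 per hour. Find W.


W = L / lambda = 12.9 / 8.7 = 1.4828 hours

1.4828 hours


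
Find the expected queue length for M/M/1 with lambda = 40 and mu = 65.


rho = 40/65; Lq = rho^2/(1-rho) = 0.98

0.98


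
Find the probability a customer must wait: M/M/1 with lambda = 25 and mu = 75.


P(wait) = rho = lambda/mu = 25/75 = 0.3333

0.3333


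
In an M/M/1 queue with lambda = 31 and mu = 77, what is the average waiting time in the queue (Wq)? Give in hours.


rho = 31/77; Wq = rho/(mu - lambda) = 0.0088 hours

0.0088 hours


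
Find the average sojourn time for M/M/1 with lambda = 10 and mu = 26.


W = 1/(mu - lambda) = 1/(26 - 10) = 0.0625 hours

0.0625 hours


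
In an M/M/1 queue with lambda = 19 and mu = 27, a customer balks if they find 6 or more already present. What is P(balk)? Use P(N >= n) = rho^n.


P(N >= 6) = rho^6 = (19/27)^6 = 0.1214

0.1214


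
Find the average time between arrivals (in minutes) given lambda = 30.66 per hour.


Mean interarrival time = 60/lambda = 60/30.66 = 1.96 minutes

1.96 minutes


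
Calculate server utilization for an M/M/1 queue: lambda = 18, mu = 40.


rho = lambda/mu = 18/40 = 0.45

0.45


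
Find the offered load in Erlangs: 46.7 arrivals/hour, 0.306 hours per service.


Offered load a = lambda * E[S] = 46.7 * 0.306 = 14.29 Erlangs

14.29 Erlangs


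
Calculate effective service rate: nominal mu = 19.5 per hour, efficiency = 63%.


Effective rate = mu * efficiency = 19.5 * 0.63 = 12.29 per hour

12.29 per hour


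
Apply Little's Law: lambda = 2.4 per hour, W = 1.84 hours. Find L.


L = lambda * W = 2.4 * 1.84 = 4.42

4.42


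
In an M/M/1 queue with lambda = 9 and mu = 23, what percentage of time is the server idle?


Idle fraction = (1 - rho) * 100 = (1 - 9/23) * 100 = 60.9%

60.9%


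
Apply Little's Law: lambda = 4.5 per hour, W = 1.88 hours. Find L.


L = lambda * W = 4.5 * 1.88 = 8.46

8.46


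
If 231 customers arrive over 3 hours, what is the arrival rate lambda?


lambda = total arrivals / time = 231 / 3 = 77.0 per hour

77.0 per hour


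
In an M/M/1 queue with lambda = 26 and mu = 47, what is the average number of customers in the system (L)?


rho = 26/47; L = rho/(1-rho) = 1.24

1.24


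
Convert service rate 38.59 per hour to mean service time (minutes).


Mean service time = 60/mu = 60/38.59 = 1.55 minutes

1.55 minutes


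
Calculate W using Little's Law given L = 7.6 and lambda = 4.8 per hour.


W = L / lambda = 7.6 / 4.8 = 1.5833 hours

1.5833 hours


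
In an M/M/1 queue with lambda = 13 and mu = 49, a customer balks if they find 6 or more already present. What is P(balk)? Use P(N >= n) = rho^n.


P(N >= 6) = rho^6 = (13/49)^6 = 0.0003

0.0003


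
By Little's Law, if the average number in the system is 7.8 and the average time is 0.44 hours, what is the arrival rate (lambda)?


lambda = L / W = 7.8 / 0.44 = 17.73 per hour

17.73 per hour


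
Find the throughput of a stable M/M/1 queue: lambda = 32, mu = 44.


For a stable queue (lambda < mu), throughput = lambda = 32 per hour

32 per hour


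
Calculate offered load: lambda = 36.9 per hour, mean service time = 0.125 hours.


Offered load a = lambda * E[S] = 36.9 * 0.125 = 4.61 Erlangs

4.61 Erlangs


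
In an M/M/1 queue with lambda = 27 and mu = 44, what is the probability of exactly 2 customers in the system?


rho = 27/44; P(n) = (1-rho)*rho^n = (1-27/44)*(27/44)^2 = 0.1455

0.1455


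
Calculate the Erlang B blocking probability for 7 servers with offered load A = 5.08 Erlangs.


B(N,A) = (A^N/N!) / sum(A^k/k!, k=0..N) with N=7, A=5.08 = 0.1256

0.1256


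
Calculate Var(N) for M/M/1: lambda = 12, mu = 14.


rho = 12/14; Var(N) = rho/(1-rho)^2 = 42.0

42.0


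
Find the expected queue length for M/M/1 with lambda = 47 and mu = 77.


rho = 47/77; Lq = rho^2/(1-rho) = 0.96

0.96


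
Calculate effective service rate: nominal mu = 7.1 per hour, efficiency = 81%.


Effective rate = mu * efficiency = 7.1 * 0.81 = 5.75 per hour

5.75 per hour


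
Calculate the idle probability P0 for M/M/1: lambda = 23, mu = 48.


P0 = 1 - rho = 1 - 23/48 = 0.5208

0.5208


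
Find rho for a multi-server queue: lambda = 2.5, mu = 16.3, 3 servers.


rho = lambda / (c * mu) = 2.5 / (3 * 16.3) = 0.0511

0.0511


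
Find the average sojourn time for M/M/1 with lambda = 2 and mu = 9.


W = 1/(mu - lambda) = 1/(9 - 2) = 0.1429 hours

0.1429 hours


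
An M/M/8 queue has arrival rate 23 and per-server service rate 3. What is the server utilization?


rho = lambda/(c*mu) = 23/(8*3) = 0.9583

0.9583


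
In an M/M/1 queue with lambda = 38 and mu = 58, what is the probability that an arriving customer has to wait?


P(wait) = rho = lambda/mu = 38/58 = 0.6552

0.6552


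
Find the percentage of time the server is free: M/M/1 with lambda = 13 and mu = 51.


Idle fraction = (1 - rho) * 100 = (1 - 13/51) * 100 = 74.5%

74.5%


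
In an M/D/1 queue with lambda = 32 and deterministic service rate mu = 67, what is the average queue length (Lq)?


M/D/1: Lq = rho^2 / (2*(1-rho)) where rho = 32/67; Lq = 0.22

0.22


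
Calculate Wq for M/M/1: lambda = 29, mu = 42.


rho = 29/42; Wq = rho/(mu - lambda) = 0.0531 hours

0.0531 hours


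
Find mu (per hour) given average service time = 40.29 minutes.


mu = 60 / avg_service_time = 60 / 40.29 = 1.49 per hour

1.49 per hour


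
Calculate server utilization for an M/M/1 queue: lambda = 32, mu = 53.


rho = lambda/mu = 32/53 = 0.6038

0.6038


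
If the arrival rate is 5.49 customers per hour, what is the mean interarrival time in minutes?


Mean interarrival time = 60/lambda = 60/5.49 = 10.93 minutes

10.93 minutes


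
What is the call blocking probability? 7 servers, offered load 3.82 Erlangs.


B(N,A) = (A^N/N!) / sum(A^k/k!, k=0..N) with N=7, A=3.82 = 0.0539

0.0539


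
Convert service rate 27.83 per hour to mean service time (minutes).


Mean service time = 60/mu = 60/27.83 = 2.16 minutes

2.16 minutes


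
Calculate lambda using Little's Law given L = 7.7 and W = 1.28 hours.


lambda = L / W = 7.7 / 1.28 = 6.02 per hour

6.02 per hour


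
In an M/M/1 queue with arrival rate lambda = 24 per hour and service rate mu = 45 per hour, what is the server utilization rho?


rho = lambda/mu = 24/45 = 0.5333

0.5333


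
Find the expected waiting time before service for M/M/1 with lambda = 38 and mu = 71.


rho = 38/71; Wq = rho/(mu - lambda) = 0.0162 hours

0.0162 hours


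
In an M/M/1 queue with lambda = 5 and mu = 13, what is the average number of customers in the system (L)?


rho = 5/13; L = rho/(1-rho) = 0.63

0.63


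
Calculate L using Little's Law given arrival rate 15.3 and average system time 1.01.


L = lambda * W = 15.3 * 1.01 = 15.45

15.45


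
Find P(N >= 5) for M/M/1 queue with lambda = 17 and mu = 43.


P(N >= 5) = rho^5 = (17/43)^5 = 0.0097

0.0097


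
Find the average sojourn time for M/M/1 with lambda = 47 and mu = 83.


W = 1/(mu - lambda) = 1/(83 - 47) = 0.0278 hours

0.0278 hours


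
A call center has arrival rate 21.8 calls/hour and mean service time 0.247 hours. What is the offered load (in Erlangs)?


Offered load a = lambda * E[S] = 21.8 * 0.247 = 5.38 Erlangs

5.38 Erlangs


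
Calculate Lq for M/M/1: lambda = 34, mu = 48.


rho = 34/48; Lq = rho^2/(1-rho) = 1.72

1.72


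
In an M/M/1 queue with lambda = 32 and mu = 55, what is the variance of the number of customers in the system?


rho = 32/55; Var(N) = rho/(1-rho)^2 = 3.33

3.33


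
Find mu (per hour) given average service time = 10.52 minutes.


mu = 60 / avg_service_time = 60 / 10.52 = 5.7 per hour

5.7 per hour


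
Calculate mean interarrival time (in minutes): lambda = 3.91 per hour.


Mean interarrival time = 60/lambda = 60/3.91 = 15.35 minutes

15.35 minutes


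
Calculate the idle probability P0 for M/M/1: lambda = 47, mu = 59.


P0 = 1 - rho = 1 - 47/59 = 0.2034

0.2034


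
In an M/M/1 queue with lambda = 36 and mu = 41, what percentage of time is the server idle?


Idle fraction = (1 - rho) * 100 = (1 - 36/41) * 100 = 12.2%

12.2%


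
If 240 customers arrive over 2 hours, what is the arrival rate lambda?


lambda = total arrivals / time = 240 / 2 = 120.0 per hour

120.0 per hour


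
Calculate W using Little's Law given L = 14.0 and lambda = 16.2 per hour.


W = L / lambda = 14.0 / 16.2 = 0.8642 hours

0.8642 hours


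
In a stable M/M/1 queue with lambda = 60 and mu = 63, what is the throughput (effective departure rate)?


For a stable queue (lambda < mu), throughput = lambda = 60 per hour

60 per hour


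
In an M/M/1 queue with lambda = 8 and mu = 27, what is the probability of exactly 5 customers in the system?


rho = 8/27; P(n) = (1-rho)*rho^n = (1-8/27)*(8/27)^5 = 0.0016

0.0016


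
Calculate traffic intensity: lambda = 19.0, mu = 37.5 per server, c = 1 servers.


rho = lambda / (c * mu) = 19.0 / (1 * 37.5) = 0.5067

0.5067


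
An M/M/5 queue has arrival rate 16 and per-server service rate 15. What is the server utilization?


rho = lambda/(c*mu) = 16/(5*15) = 0.2133

0.2133


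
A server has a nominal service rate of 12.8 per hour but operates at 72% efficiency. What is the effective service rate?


Effective rate = mu * efficiency = 12.8 * 0.72 = 9.22 per hour

9.22 per hour


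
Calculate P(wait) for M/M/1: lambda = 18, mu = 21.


P(wait) = rho = lambda/mu = 18/21 = 0.8571

0.8571


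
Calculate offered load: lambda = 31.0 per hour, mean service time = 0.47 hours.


Offered load a = lambda * E[S] = 31.0 * 0.47 = 14.57 Erlangs

14.57 Erlangs


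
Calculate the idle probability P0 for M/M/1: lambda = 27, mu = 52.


P0 = 1 - rho = 1 - 27/52 = 0.4808

0.4808


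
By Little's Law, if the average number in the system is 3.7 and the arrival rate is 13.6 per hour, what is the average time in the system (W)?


W = L / lambda = 3.7 / 13.6 = 0.2721 hours

0.2721 hours


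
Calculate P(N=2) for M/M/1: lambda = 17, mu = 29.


rho = 17/29; P(n) = (1-rho)*rho^n = (1-17/29)*(17/29)^2 = 0.1422

0.1422


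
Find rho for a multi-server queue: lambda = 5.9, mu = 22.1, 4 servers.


rho = lambda / (c * mu) = 5.9 / (4 * 22.1) = 0.0667

0.0667


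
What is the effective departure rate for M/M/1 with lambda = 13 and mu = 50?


For a stable queue (lambda < mu), throughput = lambda = 13 per hour

13 per hour


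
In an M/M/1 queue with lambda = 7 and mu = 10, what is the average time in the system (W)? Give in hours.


W = 1/(mu - lambda) = 1/(10 - 7) = 0.3333 hours

0.3333 hours


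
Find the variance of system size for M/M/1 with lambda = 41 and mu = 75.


rho = 41/75; Var(N) = rho/(1-rho)^2 = 2.66

2.66


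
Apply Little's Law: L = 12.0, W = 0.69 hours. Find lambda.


lambda = L / W = 12.0 / 0.69 = 17.39 per hour

17.39 per hour


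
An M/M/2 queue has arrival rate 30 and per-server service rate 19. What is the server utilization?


rho = lambda/(c*mu) = 30/(2*19) = 0.7895

0.7895


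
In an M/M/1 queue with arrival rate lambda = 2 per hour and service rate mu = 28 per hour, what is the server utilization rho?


rho = lambda/mu = 2/28 = 0.0714

0.0714


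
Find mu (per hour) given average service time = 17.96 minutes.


mu = 60 / avg_service_time = 60 / 17.96 = 3.34 per hour

3.34 per hour


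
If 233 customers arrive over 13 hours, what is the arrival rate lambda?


lambda = total arrivals / time = 233 / 13 = 17.92 per hour

17.92 per hour


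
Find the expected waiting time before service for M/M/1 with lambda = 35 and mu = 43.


rho = 35/43; Wq = rho/(mu - lambda) = 0.1017 hours

0.1017 hours


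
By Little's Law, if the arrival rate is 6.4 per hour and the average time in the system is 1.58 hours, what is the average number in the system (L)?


L = lambda * W = 6.4 * 1.58 = 10.11

10.11


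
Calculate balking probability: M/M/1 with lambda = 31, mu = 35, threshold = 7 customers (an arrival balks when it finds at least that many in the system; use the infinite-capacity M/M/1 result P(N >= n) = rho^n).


P(N >= 7) = rho^7 = (31/35)^7 = 0.4276

0.4276


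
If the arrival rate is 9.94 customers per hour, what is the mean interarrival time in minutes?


Mean interarrival time = 60/lambda = 60/9.94 = 6.04 minutes

6.04 minutes


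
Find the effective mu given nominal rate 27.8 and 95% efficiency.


Effective rate = mu * efficiency = 27.8 * 0.95 = 26.41 per hour

26.41 per hour


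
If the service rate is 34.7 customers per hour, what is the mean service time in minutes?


Mean service time = 60/mu = 60/34.7 = 1.73 minutes

1.73 minutes


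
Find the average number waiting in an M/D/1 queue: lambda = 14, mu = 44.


M/D/1: Lq = rho^2 / (2*(1-rho)) where rho = 14/44; Lq = 0.07

0.07


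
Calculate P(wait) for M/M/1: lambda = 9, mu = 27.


P(wait) = rho = lambda/mu = 9/27 = 0.3333

0.3333


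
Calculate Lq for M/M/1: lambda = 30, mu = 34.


rho = 30/34; Lq = rho^2/(1-rho) = 6.62

6.62


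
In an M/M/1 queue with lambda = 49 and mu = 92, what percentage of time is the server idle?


Idle fraction = (1 - rho) * 100 = (1 - 49/92) * 100 = 46.7%

46.7%


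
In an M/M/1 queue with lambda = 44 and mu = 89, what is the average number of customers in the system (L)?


rho = 44/89; L = rho/(1-rho) = 0.98

0.98


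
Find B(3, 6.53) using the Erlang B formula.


B(N,A) = (A^N/N!) / sum(A^k/k!, k=0..N) with N=3, A=6.53 = 0.6166

0.6166


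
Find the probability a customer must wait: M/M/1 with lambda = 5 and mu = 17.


P(wait) = rho = lambda/mu = 5/17 = 0.2941

0.2941


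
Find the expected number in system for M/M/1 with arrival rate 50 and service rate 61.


rho = 50/61; L = rho/(1-rho) = 4.55

4.55


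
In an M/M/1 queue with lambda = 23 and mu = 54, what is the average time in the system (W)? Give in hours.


W = 1/(mu - lambda) = 1/(54 - 23) = 0.0323 hours

0.0323 hours


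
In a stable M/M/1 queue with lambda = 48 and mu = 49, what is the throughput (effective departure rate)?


For a stable queue (lambda < mu), throughput = lambda = 48 per hour

48 per hour


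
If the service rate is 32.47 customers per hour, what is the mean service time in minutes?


Mean service time = 60/mu = 60/32.47 = 1.85 minutes

1.85 minutes


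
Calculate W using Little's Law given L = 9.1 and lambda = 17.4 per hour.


W = L / lambda = 9.1 / 17.4 = 0.523 hours

0.523 hours


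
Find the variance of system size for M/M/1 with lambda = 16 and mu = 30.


rho = 16/30; Var(N) = rho/(1-rho)^2 = 2.45

2.45


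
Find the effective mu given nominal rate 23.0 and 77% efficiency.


Effective rate = mu * efficiency = 23.0 * 0.77 = 17.71 per hour

17.71 per hour


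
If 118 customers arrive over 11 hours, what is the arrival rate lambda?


lambda = total arrivals / time = 118 / 11 = 10.73 per hour

10.73 per hour


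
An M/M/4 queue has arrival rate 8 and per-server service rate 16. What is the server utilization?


rho = lambda/(c*mu) = 8/(4*16) = 0.125

0.125


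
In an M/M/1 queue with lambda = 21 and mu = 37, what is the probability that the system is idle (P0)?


P0 = 1 - rho = 1 - 21/37 = 0.4324

0.4324


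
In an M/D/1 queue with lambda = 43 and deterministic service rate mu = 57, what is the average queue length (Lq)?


M/D/1: Lq = rho^2 / (2*(1-rho)) where rho = 43/57; Lq = 1.16

1.16


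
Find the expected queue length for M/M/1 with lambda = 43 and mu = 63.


rho = 43/63; Lq = rho^2/(1-rho) = 1.47

1.47


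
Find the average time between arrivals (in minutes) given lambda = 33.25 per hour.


Mean interarrival time = 60/lambda = 60/33.25 = 1.8 minutes

1.8 minutes


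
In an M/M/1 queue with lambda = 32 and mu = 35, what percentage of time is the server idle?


Idle fraction = (1 - rho) * 100 = (1 - 32/35) * 100 = 8.6%

8.6%


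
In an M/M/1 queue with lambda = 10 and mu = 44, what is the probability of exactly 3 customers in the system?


rho = 10/44; P(n) = (1-rho)*rho^n = (1-10/44)*(10/44)^3 = 0.0091

0.0091


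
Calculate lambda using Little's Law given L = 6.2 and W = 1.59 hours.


lambda = L / W = 6.2 / 1.59 = 3.9 per hour

3.9 per hour


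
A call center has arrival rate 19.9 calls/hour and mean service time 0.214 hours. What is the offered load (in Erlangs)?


Offered load a = lambda * E[S] = 19.9 * 0.214 = 4.26 Erlangs

4.26 Erlangs


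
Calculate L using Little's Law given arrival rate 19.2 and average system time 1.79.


L = lambda * W = 19.2 * 1.79 = 34.37

34.37


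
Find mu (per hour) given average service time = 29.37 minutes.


mu = 60 / avg_service_time = 60 / 29.37 = 2.04 per hour

2.04 per hour


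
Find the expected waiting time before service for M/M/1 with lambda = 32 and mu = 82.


rho = 32/82; Wq = rho/(mu - lambda) = 0.0078 hours

0.0078 hours


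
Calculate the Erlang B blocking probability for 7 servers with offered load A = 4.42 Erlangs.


B(N,A) = (A^N/N!) / sum(A^k/k!, k=0..N) with N=7, A=4.42 = 0.0856

0.0856


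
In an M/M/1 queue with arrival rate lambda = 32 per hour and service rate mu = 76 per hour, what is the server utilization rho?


rho = lambda/mu = 32/76 = 0.4211

0.4211


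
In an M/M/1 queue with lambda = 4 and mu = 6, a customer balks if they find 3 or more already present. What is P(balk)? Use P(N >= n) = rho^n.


P(N >= 3) = rho^3 = (4/6)^3 = 0.2963

0.2963


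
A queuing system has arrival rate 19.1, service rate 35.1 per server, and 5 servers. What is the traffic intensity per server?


rho = lambda / (c * mu) = 19.1 / (5 * 35.1) = 0.1088

0.1088


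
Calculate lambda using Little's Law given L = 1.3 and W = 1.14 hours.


lambda = L / W = 1.3 / 1.14 = 1.14 per hour

1.14 per hour


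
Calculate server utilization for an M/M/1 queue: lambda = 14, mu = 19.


rho = lambda/mu = 14/19 = 0.7368

0.7368


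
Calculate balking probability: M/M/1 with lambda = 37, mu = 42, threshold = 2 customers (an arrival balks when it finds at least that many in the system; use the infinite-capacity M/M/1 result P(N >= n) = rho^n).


P(N >= 2) = rho^2 = (37/42)^2 = 0.7761

0.7761


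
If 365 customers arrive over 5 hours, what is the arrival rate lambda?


lambda = total arrivals / time = 365 / 5 = 73.0 per hour

73.0 per hour


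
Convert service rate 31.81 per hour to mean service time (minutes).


Mean service time = 60/mu = 60/31.81 = 1.89 minutes

1.89 minutes


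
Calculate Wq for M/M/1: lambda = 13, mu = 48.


rho = 13/48; Wq = rho/(mu - lambda) = 0.0077 hours

0.0077 hours


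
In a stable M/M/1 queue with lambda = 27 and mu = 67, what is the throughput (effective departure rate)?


For a stable queue (lambda < mu), throughput = lambda = 27 per hour

27 per hour


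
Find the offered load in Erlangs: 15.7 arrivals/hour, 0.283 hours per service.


Offered load a = lambda * E[S] = 15.7 * 0.283 = 4.44 Erlangs

4.44 Erlangs


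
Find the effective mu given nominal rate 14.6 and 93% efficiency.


Effective rate = mu * efficiency = 14.6 * 0.93 = 13.58 per hour

13.58 per hour


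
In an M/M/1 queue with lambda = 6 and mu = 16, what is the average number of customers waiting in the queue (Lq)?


rho = 6/16; Lq = rho^2/(1-rho) = 0.23

0.23


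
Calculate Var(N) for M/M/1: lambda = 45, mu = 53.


rho = 45/53; Var(N) = rho/(1-rho)^2 = 37.27

37.27


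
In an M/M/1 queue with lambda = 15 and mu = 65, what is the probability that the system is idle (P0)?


P0 = 1 - rho = 1 - 15/65 = 0.7692

0.7692


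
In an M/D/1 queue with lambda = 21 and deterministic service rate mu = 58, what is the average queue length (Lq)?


M/D/1: Lq = rho^2 / (2*(1-rho)) where rho = 21/58; Lq = 0.1

0.1


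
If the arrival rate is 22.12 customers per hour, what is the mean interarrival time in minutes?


Mean interarrival time = 60/lambda = 60/22.12 = 2.71 minutes

2.71 minutes


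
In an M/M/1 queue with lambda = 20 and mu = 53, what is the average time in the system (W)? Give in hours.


W = 1/(mu - lambda) = 1/(53 - 20) = 0.0303 hours

0.0303 hours


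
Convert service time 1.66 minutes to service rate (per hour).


mu = 60 / avg_service_time = 60 / 1.66 = 36.14 per hour

36.14 per hour


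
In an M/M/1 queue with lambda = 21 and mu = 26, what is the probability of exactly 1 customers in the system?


rho = 21/26; P(n) = (1-rho)*rho^n = (1-21/26)*(21/26)^1 = 0.1553

0.1553


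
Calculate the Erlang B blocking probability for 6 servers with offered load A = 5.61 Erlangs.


B(N,A) = (A^N/N!) / sum(A^k/k!, k=0..N) with N=6, A=5.61 = 0.237

0.237


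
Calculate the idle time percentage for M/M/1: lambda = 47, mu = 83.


Idle fraction = (1 - rho) * 100 = (1 - 47/83) * 100 = 43.4%

43.4%


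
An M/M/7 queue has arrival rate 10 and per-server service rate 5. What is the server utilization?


rho = lambda/(c*mu) = 10/(7*5) = 0.2857

0.2857


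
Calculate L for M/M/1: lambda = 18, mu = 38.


rho = 18/38; L = rho/(1-rho) = 0.9

0.9


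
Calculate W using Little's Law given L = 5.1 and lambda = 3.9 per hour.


W = L / lambda = 5.1 / 3.9 = 1.3077 hours

1.3077 hours


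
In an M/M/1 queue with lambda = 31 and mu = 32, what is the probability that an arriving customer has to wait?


P(wait) = rho = lambda/mu = 31/32 = 0.9688

0.9688


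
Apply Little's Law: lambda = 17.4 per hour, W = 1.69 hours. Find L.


L = lambda * W = 17.4 * 1.69 = 29.41

29.41


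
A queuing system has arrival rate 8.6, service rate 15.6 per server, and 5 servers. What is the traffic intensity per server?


rho = lambda / (c * mu) = 8.6 / (5 * 15.6) = 0.1103

0.1103


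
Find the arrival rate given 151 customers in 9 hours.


lambda = total arrivals / time = 151 / 9 = 16.78 per hour

16.78 per hour


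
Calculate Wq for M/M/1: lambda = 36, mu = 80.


rho = 36/80; Wq = rho/(mu - lambda) = 0.0102 hours

0.0102 hours


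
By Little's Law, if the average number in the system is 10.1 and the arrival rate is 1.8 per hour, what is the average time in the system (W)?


W = L / lambda = 10.1 / 1.8 = 5.6111 hours

5.6111 hours


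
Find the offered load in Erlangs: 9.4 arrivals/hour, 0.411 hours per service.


Offered load a = lambda * E[S] = 9.4 * 0.411 = 3.86 Erlangs

3.86 Erlangs


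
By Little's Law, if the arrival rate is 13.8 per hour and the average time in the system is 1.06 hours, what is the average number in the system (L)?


L = lambda * W = 13.8 * 1.06 = 14.63

14.63


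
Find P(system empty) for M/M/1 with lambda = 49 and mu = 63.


P0 = 1 - rho = 1 - 49/63 = 0.2222

0.2222


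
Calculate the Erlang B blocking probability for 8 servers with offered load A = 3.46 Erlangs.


B(N,A) = (A^N/N!) / sum(A^k/k!, k=0..N) with N=8, A=3.46 = 0.0162

0.0162


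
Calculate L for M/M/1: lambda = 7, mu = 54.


rho = 7/54; L = rho/(1-rho) = 0.15

0.15


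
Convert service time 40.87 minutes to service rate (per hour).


mu = 60 / avg_service_time = 60 / 40.87 = 1.47 per hour

1.47 per hour


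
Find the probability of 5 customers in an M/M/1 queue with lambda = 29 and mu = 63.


rho = 29/63; P(n) = (1-rho)*rho^n = (1-29/63)*(29/63)^5 = 0.0112

0.0112


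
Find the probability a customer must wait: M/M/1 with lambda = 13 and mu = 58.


P(wait) = rho = lambda/mu = 13/58 = 0.2241

0.2241


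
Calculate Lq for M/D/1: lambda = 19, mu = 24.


M/D/1: Lq = rho^2 / (2*(1-rho)) where rho = 19/24; Lq = 1.5

1.5


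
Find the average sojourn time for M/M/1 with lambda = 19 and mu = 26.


W = 1/(mu - lambda) = 1/(26 - 19) = 0.1429 hours

0.1429 hours


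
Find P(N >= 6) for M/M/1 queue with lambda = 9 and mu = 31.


P(N >= 6) = rho^6 = (9/31)^6 = 0.0006

0.0006


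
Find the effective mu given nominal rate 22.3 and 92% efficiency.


Effective rate = mu * efficiency = 22.3 * 0.92 = 20.52 per hour

20.52 per hour


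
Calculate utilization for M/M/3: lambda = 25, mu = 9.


rho = lambda/(c*mu) = 25/(3*9) = 0.9259

0.9259


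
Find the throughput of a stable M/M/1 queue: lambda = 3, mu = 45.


For a stable queue (lambda < mu), throughput = lambda = 3 per hour

3 per hour


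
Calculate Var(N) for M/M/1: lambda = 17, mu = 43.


rho = 17/43; Var(N) = rho/(1-rho)^2 = 1.08

1.08


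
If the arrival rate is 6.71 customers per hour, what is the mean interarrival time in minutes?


Mean interarrival time = 60/lambda = 60/6.71 = 8.94 minutes

8.94 minutes


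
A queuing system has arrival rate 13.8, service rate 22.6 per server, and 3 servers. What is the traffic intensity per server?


rho = lambda / (c * mu) = 13.8 / (3 * 22.6) = 0.2035

0.2035


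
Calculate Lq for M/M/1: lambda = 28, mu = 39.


rho = 28/39; Lq = rho^2/(1-rho) = 1.83

1.83


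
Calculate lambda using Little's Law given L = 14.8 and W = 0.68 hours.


lambda = L / W = 14.8 / 0.68 = 21.76 per hour

21.76 per hour


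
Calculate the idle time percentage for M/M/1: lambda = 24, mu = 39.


Idle fraction = (1 - rho) * 100 = (1 - 24/39) * 100 = 38.5%

38.5%


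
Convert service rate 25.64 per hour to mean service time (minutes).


Mean service time = 60/mu = 60/25.64 = 2.34 minutes

2.34 minutes


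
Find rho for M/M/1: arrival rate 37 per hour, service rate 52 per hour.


rho = lambda/mu = 37/52 = 0.7115

0.7115


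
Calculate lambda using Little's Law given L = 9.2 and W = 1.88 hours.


lambda = L / W = 9.2 / 1.88 = 4.89 per hour

4.89 per hour


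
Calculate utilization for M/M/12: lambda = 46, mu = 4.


rho = lambda/(c*mu) = 46/(12*4) = 0.9583

0.9583


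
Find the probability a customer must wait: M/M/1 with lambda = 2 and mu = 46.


P(wait) = rho = lambda/mu = 2/46 = 0.0435

0.0435


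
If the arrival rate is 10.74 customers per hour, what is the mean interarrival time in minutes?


Mean interarrival time = 60/lambda = 60/10.74 = 5.59 minutes

5.59 minutes


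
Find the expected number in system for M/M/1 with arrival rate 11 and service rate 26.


rho = 11/26; L = rho/(1-rho) = 0.73

0.73


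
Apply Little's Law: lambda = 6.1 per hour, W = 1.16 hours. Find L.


L = lambda * W = 6.1 * 1.16 = 7.08

7.08


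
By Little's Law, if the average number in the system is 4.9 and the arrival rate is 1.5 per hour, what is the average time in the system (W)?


W = L / lambda = 4.9 / 1.5 = 3.2667 hours

3.2667 hours


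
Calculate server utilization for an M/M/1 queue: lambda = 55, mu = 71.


rho = lambda/mu = 55/71 = 0.7746

0.7746


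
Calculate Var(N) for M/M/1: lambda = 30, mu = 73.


rho = 30/73; Var(N) = rho/(1-rho)^2 = 1.18

1.18


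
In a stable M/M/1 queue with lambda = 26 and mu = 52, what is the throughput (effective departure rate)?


For a stable queue (lambda < mu), throughput = lambda = 26 per hour

26 per hour


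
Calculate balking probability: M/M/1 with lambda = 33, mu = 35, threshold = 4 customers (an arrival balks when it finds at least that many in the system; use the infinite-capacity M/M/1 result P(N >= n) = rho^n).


P(N >= 4) = rho^4 = (33/35)^4 = 0.7903

0.7903


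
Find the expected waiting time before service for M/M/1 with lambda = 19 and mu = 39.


rho = 19/39; Wq = rho/(mu - lambda) = 0.0244 hours

0.0244 hours


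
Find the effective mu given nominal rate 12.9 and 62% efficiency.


Effective rate = mu * efficiency = 12.9 * 0.62 = 8.0 per hour

8.0 per hour


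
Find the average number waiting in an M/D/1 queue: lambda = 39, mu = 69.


M/D/1: Lq = rho^2 / (2*(1-rho)) where rho = 39/69; Lq = 0.37

0.37


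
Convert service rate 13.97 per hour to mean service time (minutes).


Mean service time = 60/mu = 60/13.97 = 4.29 minutes

4.29 minutes


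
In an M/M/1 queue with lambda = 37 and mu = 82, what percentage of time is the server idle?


Idle fraction = (1 - rho) * 100 = (1 - 37/82) * 100 = 54.9%

54.9%


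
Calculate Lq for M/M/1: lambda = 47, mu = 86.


rho = 47/86; Lq = rho^2/(1-rho) = 0.66

0.66


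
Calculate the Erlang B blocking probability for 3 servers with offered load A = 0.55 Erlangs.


B(N,A) = (A^N/N!) / sum(A^k/k!, k=0..N) with N=3, A=0.55 = 0.016

0.016


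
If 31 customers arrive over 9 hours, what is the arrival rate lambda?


lambda = total arrivals / time = 31 / 9 = 3.44 per hour

3.44 per hour


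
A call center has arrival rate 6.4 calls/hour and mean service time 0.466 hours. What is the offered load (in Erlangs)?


Offered load a = lambda * E[S] = 6.4 * 0.466 = 2.98 Erlangs

2.98 Erlangs


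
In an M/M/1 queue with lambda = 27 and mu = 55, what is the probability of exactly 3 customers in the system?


rho = 27/55; P(n) = (1-rho)*rho^n = (1-27/55)*(27/55)^3 = 0.0602

0.0602


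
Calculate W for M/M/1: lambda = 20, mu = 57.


W = 1/(mu - lambda) = 1/(57 - 20) = 0.027 hours

0.027 hours


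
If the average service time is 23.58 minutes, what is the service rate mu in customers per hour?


mu = 60 / avg_service_time = 60 / 23.58 = 2.54 per hour

2.54 per hour


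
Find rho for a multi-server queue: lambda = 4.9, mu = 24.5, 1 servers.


rho = lambda / (c * mu) = 4.9 / (1 * 24.5) = 0.2

0.2


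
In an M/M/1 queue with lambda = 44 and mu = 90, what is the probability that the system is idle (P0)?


P0 = 1 - rho = 1 - 44/90 = 0.5111

0.5111


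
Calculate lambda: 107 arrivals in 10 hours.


lambda = total arrivals / time = 107 / 10 = 10.7 per hour

10.7 per hour


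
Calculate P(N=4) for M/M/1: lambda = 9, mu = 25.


rho = 9/25; P(n) = (1-rho)*rho^n = (1-9/25)*(9/25)^4 = 0.0107

0.0107


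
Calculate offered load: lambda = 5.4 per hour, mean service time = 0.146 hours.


Offered load a = lambda * E[S] = 5.4 * 0.146 = 0.79 Erlangs

0.79 Erlangs


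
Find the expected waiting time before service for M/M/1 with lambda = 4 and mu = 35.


rho = 4/35; Wq = rho/(mu - lambda) = 0.0037 hours

0.0037 hours


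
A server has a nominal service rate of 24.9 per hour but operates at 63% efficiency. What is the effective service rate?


Effective rate = mu * efficiency = 24.9 * 0.63 = 15.69 per hour

15.69 per hour


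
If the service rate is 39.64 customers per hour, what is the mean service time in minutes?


Mean service time = 60/mu = 60/39.64 = 1.51 minutes

1.51 minutes


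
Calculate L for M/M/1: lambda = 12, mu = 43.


rho = 12/43; L = rho/(1-rho) = 0.39

0.39


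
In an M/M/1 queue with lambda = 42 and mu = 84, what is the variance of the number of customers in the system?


rho = 42/84; Var(N) = rho/(1-rho)^2 = 2.0

2.0


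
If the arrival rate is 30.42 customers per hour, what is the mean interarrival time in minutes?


Mean interarrival time = 60/lambda = 60/30.42 = 1.97 minutes

1.97 minutes


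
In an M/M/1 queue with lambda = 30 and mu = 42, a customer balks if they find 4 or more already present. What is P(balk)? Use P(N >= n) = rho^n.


P(N >= 4) = rho^4 = (30/42)^4 = 0.2603

0.2603


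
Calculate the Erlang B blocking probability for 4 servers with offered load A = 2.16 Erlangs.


B(N,A) = (A^N/N!) / sum(A^k/k!, k=0..N) with N=4, A=2.16 = 0.1123

0.1123


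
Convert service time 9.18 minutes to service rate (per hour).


mu = 60 / avg_service_time = 60 / 9.18 = 6.54 per hour

6.54 per hour


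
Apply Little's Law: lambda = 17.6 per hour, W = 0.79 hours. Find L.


L = lambda * W = 17.6 * 0.79 = 13.9

13.9
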